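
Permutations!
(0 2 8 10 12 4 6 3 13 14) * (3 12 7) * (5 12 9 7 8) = (0 2 5 12 4 6 9 7 3 13 14)(8 10) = [2, 1, 5, 13, 6, 12, 9, 3, 10, 7, 8, 11, 4, 14, 0]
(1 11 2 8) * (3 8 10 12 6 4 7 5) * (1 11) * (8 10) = [0, 1, 8, 10, 7, 3, 4, 5, 11, 9, 12, 2, 6] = (2 8 11)(3 10 12 6 4 7 5)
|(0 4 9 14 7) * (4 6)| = 6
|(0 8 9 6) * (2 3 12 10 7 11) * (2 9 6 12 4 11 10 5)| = 42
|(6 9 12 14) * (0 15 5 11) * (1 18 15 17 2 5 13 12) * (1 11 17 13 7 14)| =|(0 13 12 1 18 15 7 14 6 9 11)(2 5 17)| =33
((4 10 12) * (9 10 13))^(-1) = ((4 13 9 10 12))^(-1) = (4 12 10 9 13)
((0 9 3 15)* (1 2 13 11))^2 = ((0 9 3 15)(1 2 13 11))^2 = (0 3)(1 13)(2 11)(9 15)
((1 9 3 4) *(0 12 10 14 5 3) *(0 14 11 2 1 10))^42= ((0 12)(1 9 14 5 3 4 10 11 2))^42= (1 10 5)(2 4 14)(3 9 11)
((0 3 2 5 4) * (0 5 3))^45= (2 3)(4 5)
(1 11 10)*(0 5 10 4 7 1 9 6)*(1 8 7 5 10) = (0 10 9 6)(1 11 4 5)(7 8) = [10, 11, 2, 3, 5, 1, 0, 8, 7, 6, 9, 4]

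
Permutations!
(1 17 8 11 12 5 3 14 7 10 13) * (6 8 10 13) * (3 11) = [0, 17, 2, 14, 4, 11, 8, 13, 3, 9, 6, 12, 5, 1, 7, 15, 16, 10] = (1 17 10 6 8 3 14 7 13)(5 11 12)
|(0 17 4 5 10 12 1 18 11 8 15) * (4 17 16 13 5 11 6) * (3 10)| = 14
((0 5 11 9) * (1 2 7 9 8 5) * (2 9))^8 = ((0 1 9)(2 7)(5 11 8))^8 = (0 9 1)(5 8 11)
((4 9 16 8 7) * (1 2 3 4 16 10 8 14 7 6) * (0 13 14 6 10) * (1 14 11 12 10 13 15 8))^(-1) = ((0 15 8 13 11 12 10 1 2 3 4 9)(6 14 7 16))^(-1) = (0 9 4 3 2 1 10 12 11 13 8 15)(6 16 7 14)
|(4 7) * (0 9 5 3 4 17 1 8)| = 9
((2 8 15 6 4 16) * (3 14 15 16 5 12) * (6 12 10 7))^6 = (16)(3 15)(4 5 10 7 6)(12 14)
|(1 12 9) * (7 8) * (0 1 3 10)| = |(0 1 12 9 3 10)(7 8)| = 6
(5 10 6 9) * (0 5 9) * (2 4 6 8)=(0 5 10 8 2 4 6)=[5, 1, 4, 3, 6, 10, 0, 7, 2, 9, 8]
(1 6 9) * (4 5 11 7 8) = (1 6 9)(4 5 11 7 8) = [0, 6, 2, 3, 5, 11, 9, 8, 4, 1, 10, 7]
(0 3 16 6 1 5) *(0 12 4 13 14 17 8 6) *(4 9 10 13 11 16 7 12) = [3, 5, 2, 7, 11, 4, 1, 12, 6, 10, 13, 16, 9, 14, 17, 15, 0, 8] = (0 3 7 12 9 10 13 14 17 8 6 1 5 4 11 16)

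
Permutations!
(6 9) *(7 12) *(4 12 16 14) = (4 12 7 16 14)(6 9) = [0, 1, 2, 3, 12, 5, 9, 16, 8, 6, 10, 11, 7, 13, 4, 15, 14]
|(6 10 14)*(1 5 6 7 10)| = |(1 5 6)(7 10 14)| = 3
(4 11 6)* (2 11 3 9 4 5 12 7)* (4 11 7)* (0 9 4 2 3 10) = (0 9 11 6 5 12 2 7 3 4 10) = [9, 1, 7, 4, 10, 12, 5, 3, 8, 11, 0, 6, 2]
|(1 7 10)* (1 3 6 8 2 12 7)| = |(2 12 7 10 3 6 8)| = 7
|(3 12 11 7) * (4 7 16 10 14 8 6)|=10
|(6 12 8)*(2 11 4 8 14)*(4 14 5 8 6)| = |(2 11 14)(4 6 12 5 8)| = 15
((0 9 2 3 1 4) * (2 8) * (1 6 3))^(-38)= (0 1 8)(2 9 4)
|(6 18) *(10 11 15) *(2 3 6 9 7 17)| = 21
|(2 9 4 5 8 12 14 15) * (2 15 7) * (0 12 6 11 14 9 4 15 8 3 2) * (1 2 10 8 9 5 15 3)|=|(0 12 5 1 2 4 15 9 3 10 8 6 11 14 7)|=15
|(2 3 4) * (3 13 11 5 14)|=7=|(2 13 11 5 14 3 4)|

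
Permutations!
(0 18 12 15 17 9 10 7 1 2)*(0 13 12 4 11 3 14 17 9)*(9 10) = (0 18 4 11 3 14 17)(1 2 13 12 15 10 7) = [18, 2, 13, 14, 11, 5, 6, 1, 8, 9, 7, 3, 15, 12, 17, 10, 16, 0, 4]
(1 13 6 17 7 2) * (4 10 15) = (1 13 6 17 7 2)(4 10 15) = [0, 13, 1, 3, 10, 5, 17, 2, 8, 9, 15, 11, 12, 6, 14, 4, 16, 7]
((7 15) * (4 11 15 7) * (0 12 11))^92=(0 11 4 12 15)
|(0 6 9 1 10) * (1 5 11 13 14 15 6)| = 21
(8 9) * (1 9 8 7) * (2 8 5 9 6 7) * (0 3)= (0 3)(1 6 7)(2 8 5 9)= [3, 6, 8, 0, 4, 9, 7, 1, 5, 2]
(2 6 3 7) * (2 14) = (2 6 3 7 14) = [0, 1, 6, 7, 4, 5, 3, 14, 8, 9, 10, 11, 12, 13, 2]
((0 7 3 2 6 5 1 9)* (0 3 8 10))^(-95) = (0 7 8 10)(1 9 3 2 6 5) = ((0 7 8 10)(1 9 3 2 6 5))^(-95)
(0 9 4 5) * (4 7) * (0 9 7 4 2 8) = (0 7 2 8)(4 5 9) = [7, 1, 8, 3, 5, 9, 6, 2, 0, 4]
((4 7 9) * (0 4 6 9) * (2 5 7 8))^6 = (9)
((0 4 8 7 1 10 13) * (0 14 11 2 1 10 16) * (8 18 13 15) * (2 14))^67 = (0 2 4 1 18 16 13)(7 8 15 10)(11 14)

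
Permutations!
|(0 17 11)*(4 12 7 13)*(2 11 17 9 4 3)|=9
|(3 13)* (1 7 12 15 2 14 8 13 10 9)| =|(1 7 12 15 2 14 8 13 3 10 9)| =11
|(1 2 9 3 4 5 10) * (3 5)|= 10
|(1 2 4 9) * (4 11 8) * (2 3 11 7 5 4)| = 9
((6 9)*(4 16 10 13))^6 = ((4 16 10 13)(6 9))^6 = (4 10)(13 16)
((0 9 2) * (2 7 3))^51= (0 9 7 3 2)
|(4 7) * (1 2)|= 2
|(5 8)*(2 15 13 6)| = 4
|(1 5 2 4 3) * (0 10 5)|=7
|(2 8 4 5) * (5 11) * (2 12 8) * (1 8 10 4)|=10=|(1 8)(4 11 5 12 10)|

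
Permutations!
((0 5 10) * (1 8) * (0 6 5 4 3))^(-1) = (0 3 4)(1 8)(5 6 10)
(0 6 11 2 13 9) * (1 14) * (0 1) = (0 6 11 2 13 9 1 14) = [6, 14, 13, 3, 4, 5, 11, 7, 8, 1, 10, 2, 12, 9, 0]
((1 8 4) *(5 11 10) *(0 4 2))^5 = (5 10 11)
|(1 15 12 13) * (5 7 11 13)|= |(1 15 12 5 7 11 13)|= 7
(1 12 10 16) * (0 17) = (0 17)(1 12 10 16) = [17, 12, 2, 3, 4, 5, 6, 7, 8, 9, 16, 11, 10, 13, 14, 15, 1, 0]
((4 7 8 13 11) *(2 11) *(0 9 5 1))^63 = ((0 9 5 1)(2 11 4 7 8 13))^63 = (0 1 5 9)(2 7)(4 13)(8 11)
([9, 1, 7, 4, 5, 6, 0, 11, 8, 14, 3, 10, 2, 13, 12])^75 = [12, 1, 10, 6, 0, 9, 14, 3, 8, 2, 5, 4, 11, 13, 7]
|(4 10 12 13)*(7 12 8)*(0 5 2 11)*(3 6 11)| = 6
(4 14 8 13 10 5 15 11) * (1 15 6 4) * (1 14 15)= (4 15 11 14 8 13 10 5 6)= [0, 1, 2, 3, 15, 6, 4, 7, 13, 9, 5, 14, 12, 10, 8, 11]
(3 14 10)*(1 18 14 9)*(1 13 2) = (1 18 14 10 3 9 13 2) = [0, 18, 1, 9, 4, 5, 6, 7, 8, 13, 3, 11, 12, 2, 10, 15, 16, 17, 14]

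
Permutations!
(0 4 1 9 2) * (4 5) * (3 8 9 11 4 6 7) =(0 5 6 7 3 8 9 2)(1 11 4) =[5, 11, 0, 8, 1, 6, 7, 3, 9, 2, 10, 4]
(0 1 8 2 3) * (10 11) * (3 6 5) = [1, 8, 6, 0, 4, 3, 5, 7, 2, 9, 11, 10] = (0 1 8 2 6 5 3)(10 11)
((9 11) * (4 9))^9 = (11)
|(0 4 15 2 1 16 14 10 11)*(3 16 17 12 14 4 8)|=|(0 8 3 16 4 15 2 1 17 12 14 10 11)|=13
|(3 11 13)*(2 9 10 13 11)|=5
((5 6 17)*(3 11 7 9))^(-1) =((3 11 7 9)(5 6 17))^(-1) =(3 9 7 11)(5 17 6)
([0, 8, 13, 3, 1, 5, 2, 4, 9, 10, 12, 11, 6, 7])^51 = [0, 8, 13, 3, 1, 5, 2, 4, 9, 10, 12, 11, 6, 7]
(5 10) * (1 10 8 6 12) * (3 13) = (1 10 5 8 6 12)(3 13) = [0, 10, 2, 13, 4, 8, 12, 7, 6, 9, 5, 11, 1, 3]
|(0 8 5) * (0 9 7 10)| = |(0 8 5 9 7 10)| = 6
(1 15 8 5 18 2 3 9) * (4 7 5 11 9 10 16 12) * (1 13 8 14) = (1 15 14)(2 3 10 16 12 4 7 5 18)(8 11 9 13) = [0, 15, 3, 10, 7, 18, 6, 5, 11, 13, 16, 9, 4, 8, 1, 14, 12, 17, 2]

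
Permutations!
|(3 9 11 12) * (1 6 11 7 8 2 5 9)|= |(1 6 11 12 3)(2 5 9 7 8)|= 5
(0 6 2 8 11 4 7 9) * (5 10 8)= (0 6 2 5 10 8 11 4 7 9)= [6, 1, 5, 3, 7, 10, 2, 9, 11, 0, 8, 4]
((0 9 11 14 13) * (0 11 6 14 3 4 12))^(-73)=(0 12 4 3 11 13 14 6 9)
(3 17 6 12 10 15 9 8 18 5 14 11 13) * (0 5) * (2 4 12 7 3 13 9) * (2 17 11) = (0 5 14 2 4 12 10 15 17 6 7 3 11 9 8 18) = [5, 1, 4, 11, 12, 14, 7, 3, 18, 8, 15, 9, 10, 13, 2, 17, 16, 6, 0]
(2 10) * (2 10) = [0, 1, 2, 3, 4, 5, 6, 7, 8, 9, 10] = (10)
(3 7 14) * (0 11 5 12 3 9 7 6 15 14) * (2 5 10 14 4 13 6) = (0 11 10 14 9 7)(2 5 12 3)(4 13 6 15) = [11, 1, 5, 2, 13, 12, 15, 0, 8, 7, 14, 10, 3, 6, 9, 4]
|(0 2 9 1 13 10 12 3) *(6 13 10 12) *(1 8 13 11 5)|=35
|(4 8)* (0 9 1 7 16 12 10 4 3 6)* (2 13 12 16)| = |(16)(0 9 1 7 2 13 12 10 4 8 3 6)| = 12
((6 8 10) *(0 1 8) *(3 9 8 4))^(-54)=((0 1 4 3 9 8 10 6))^(-54)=(0 4 9 10)(1 3 8 6)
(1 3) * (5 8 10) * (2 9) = [0, 3, 9, 1, 4, 8, 6, 7, 10, 2, 5] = (1 3)(2 9)(5 8 10)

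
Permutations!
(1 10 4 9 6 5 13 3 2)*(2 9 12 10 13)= [0, 13, 1, 9, 12, 2, 5, 7, 8, 6, 4, 11, 10, 3]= (1 13 3 9 6 5 2)(4 12 10)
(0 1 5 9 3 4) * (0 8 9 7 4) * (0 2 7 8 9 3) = [1, 5, 7, 2, 9, 8, 6, 4, 3, 0] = (0 1 5 8 3 2 7 4 9)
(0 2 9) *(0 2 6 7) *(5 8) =(0 6 7)(2 9)(5 8) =[6, 1, 9, 3, 4, 8, 7, 0, 5, 2]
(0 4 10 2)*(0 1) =[4, 0, 1, 3, 10, 5, 6, 7, 8, 9, 2] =(0 4 10 2 1)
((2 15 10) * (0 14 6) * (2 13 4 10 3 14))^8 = ((0 2 15 3 14 6)(4 10 13))^8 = (0 15 14)(2 3 6)(4 13 10)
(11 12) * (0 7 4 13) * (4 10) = (0 7 10 4 13)(11 12) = [7, 1, 2, 3, 13, 5, 6, 10, 8, 9, 4, 12, 11, 0]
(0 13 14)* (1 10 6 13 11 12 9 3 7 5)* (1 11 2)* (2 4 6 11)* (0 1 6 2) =(0 4 2 6 13 14 1 10 11 12 9 3 7 5) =[4, 10, 6, 7, 2, 0, 13, 5, 8, 3, 11, 12, 9, 14, 1]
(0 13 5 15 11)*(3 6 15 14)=(0 13 5 14 3 6 15 11)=[13, 1, 2, 6, 4, 14, 15, 7, 8, 9, 10, 0, 12, 5, 3, 11]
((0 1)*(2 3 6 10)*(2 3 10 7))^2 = ((0 1)(2 10 3 6 7))^2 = (2 3 7 10 6)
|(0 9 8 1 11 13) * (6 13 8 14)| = |(0 9 14 6 13)(1 11 8)| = 15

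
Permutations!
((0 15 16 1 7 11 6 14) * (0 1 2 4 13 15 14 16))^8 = (0 4 6 1 15 2 11 14 13 16 7) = ((0 14 1 7 11 6 16 2 4 13 15))^8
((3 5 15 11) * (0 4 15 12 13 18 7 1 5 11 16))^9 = ((0 4 15 16)(1 5 12 13 18 7)(3 11))^9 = (0 4 15 16)(1 13)(3 11)(5 18)(7 12)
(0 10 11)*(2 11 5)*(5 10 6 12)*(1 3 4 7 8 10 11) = [6, 3, 1, 4, 7, 2, 12, 8, 10, 9, 11, 0, 5] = (0 6 12 5 2 1 3 4 7 8 10 11)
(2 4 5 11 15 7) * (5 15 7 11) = (2 4 15 11 7) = [0, 1, 4, 3, 15, 5, 6, 2, 8, 9, 10, 7, 12, 13, 14, 11]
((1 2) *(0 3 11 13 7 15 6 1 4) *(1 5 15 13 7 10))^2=(0 11 13 1 4 3 7 10 2)(5 6 15)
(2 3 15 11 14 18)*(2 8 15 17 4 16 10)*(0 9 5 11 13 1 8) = (0 9 5 11 14 18)(1 8 15 13)(2 3 17 4 16 10) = [9, 8, 3, 17, 16, 11, 6, 7, 15, 5, 2, 14, 12, 1, 18, 13, 10, 4, 0]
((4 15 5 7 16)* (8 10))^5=((4 15 5 7 16)(8 10))^5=(16)(8 10)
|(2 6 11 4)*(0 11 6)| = |(0 11 4 2)| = 4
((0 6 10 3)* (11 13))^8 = ((0 6 10 3)(11 13))^8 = (13)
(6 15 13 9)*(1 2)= (1 2)(6 15 13 9)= [0, 2, 1, 3, 4, 5, 15, 7, 8, 6, 10, 11, 12, 9, 14, 13]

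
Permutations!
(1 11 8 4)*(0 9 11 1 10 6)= (0 9 11 8 4 10 6)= [9, 1, 2, 3, 10, 5, 0, 7, 4, 11, 6, 8]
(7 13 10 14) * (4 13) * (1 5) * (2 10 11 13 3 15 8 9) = [0, 5, 10, 15, 3, 1, 6, 4, 9, 2, 14, 13, 12, 11, 7, 8] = (1 5)(2 10 14 7 4 3 15 8 9)(11 13)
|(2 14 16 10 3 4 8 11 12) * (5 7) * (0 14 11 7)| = 9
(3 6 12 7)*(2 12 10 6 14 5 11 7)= (2 12)(3 14 5 11 7)(6 10)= [0, 1, 12, 14, 4, 11, 10, 3, 8, 9, 6, 7, 2, 13, 5]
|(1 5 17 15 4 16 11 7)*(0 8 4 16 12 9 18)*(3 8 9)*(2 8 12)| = 42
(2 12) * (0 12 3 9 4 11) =[12, 1, 3, 9, 11, 5, 6, 7, 8, 4, 10, 0, 2] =(0 12 2 3 9 4 11)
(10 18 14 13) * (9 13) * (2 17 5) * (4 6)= (2 17 5)(4 6)(9 13 10 18 14)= [0, 1, 17, 3, 6, 2, 4, 7, 8, 13, 18, 11, 12, 10, 9, 15, 16, 5, 14]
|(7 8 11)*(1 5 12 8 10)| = 7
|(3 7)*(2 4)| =2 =|(2 4)(3 7)|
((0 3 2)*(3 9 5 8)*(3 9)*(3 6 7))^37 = (0 7 2 6 3)(5 8 9)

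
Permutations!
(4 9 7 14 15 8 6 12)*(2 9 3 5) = (2 9 7 14 15 8 6 12 4 3 5) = [0, 1, 9, 5, 3, 2, 12, 14, 6, 7, 10, 11, 4, 13, 15, 8]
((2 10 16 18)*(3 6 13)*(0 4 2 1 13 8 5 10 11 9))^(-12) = (0 11 4 9 2)(1 10 6)(3 18 5)(8 13 16)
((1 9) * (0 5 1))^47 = (0 9 1 5)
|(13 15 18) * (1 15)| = |(1 15 18 13)| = 4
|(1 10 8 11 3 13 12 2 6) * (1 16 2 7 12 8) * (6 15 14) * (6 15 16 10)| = 12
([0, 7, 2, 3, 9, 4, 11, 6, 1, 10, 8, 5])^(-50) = (1 5 8 11 10 6 9 7 4)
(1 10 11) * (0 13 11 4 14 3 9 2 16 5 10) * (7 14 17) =[13, 0, 16, 9, 17, 10, 6, 14, 8, 2, 4, 1, 12, 11, 3, 15, 5, 7] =(0 13 11 1)(2 16 5 10 4 17 7 14 3 9)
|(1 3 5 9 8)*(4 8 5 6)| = 10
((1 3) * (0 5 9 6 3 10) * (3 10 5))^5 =((0 3 1 5 9 6 10))^5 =(0 6 5 3 10 9 1)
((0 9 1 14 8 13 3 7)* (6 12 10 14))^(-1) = (0 7 3 13 8 14 10 12 6 1 9)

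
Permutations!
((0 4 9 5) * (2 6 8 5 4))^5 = (4 9)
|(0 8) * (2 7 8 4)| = 5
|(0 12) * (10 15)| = |(0 12)(10 15)| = 2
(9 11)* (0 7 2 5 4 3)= (0 7 2 5 4 3)(9 11)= [7, 1, 5, 0, 3, 4, 6, 2, 8, 11, 10, 9]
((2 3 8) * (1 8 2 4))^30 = (8) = ((1 8 4)(2 3))^30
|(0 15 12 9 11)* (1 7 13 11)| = 8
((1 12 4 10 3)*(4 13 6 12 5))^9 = (13)(1 3 10 4 5)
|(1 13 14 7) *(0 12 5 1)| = |(0 12 5 1 13 14 7)| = 7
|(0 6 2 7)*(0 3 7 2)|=2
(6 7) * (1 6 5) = [0, 6, 2, 3, 4, 1, 7, 5] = (1 6 7 5)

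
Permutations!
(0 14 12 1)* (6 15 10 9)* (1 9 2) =(0 14 12 9 6 15 10 2 1) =[14, 0, 1, 3, 4, 5, 15, 7, 8, 6, 2, 11, 9, 13, 12, 10]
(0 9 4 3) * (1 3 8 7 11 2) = (0 9 4 8 7 11 2 1 3) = [9, 3, 1, 0, 8, 5, 6, 11, 7, 4, 10, 2]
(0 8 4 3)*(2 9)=[8, 1, 9, 0, 3, 5, 6, 7, 4, 2]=(0 8 4 3)(2 9)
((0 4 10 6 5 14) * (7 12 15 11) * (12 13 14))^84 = ((0 4 10 6 5 12 15 11 7 13 14))^84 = (0 11 6 14 15 10 13 12 4 7 5)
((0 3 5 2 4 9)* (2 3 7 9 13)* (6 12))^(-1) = ((0 7 9)(2 4 13)(3 5)(6 12))^(-1) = (0 9 7)(2 13 4)(3 5)(6 12)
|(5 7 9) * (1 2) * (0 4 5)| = |(0 4 5 7 9)(1 2)| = 10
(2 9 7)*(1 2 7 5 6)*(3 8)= (1 2 9 5 6)(3 8)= [0, 2, 9, 8, 4, 6, 1, 7, 3, 5]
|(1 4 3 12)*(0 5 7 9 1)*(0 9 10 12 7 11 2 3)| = |(0 5 11 2 3 7 10 12 9 1 4)| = 11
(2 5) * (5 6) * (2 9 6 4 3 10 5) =(2 4 3 10 5 9 6) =[0, 1, 4, 10, 3, 9, 2, 7, 8, 6, 5]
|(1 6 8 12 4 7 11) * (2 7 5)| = 9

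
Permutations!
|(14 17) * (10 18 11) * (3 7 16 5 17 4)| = |(3 7 16 5 17 14 4)(10 18 11)| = 21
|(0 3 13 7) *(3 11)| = |(0 11 3 13 7)| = 5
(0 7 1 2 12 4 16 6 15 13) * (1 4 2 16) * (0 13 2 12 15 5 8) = (0 7 4 1 16 6 5 8)(2 15) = [7, 16, 15, 3, 1, 8, 5, 4, 0, 9, 10, 11, 12, 13, 14, 2, 6]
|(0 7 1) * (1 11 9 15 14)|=7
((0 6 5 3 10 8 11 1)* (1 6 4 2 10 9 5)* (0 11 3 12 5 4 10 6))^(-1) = ((0 10 8 3 9 4 2 6 1 11)(5 12))^(-1) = (0 11 1 6 2 4 9 3 8 10)(5 12)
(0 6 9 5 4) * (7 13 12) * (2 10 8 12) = [6, 1, 10, 3, 0, 4, 9, 13, 12, 5, 8, 11, 7, 2] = (0 6 9 5 4)(2 10 8 12 7 13)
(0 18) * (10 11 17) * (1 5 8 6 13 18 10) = (0 10 11 17 1 5 8 6 13 18) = [10, 5, 2, 3, 4, 8, 13, 7, 6, 9, 11, 17, 12, 18, 14, 15, 16, 1, 0]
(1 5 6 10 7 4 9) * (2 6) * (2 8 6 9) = (1 5 8 6 10 7 4 2 9) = [0, 5, 9, 3, 2, 8, 10, 4, 6, 1, 7]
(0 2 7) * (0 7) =(7)(0 2) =[2, 1, 0, 3, 4, 5, 6, 7]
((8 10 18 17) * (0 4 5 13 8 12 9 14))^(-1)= ((0 4 5 13 8 10 18 17 12 9 14))^(-1)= (0 14 9 12 17 18 10 8 13 5 4)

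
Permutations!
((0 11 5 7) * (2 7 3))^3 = (0 3)(2 11)(5 7)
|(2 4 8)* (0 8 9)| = 5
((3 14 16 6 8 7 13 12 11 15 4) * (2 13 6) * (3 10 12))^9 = (2 16 14 3 13)(4 15 11 12 10)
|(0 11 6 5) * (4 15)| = 4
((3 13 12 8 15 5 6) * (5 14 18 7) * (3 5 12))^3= ((3 13)(5 6)(7 12 8 15 14 18))^3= (3 13)(5 6)(7 15)(8 18)(12 14)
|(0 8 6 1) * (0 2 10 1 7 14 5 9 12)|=24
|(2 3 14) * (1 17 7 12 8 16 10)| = |(1 17 7 12 8 16 10)(2 3 14)| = 21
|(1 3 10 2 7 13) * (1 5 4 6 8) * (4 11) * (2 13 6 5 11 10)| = 30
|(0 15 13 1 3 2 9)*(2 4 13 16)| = 20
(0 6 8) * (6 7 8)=(0 7 8)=[7, 1, 2, 3, 4, 5, 6, 8, 0]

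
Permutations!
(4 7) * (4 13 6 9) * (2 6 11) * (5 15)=(2 6 9 4 7 13 11)(5 15)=[0, 1, 6, 3, 7, 15, 9, 13, 8, 4, 10, 2, 12, 11, 14, 5]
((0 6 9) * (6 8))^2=(0 6)(8 9)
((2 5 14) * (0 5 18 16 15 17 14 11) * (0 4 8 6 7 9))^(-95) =(0 5 11 4 8 6 7 9)(2 18 16 15 17 14)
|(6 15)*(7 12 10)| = 6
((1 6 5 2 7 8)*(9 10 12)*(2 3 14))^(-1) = (1 8 7 2 14 3 5 6)(9 12 10)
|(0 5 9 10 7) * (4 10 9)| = 5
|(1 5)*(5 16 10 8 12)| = |(1 16 10 8 12 5)| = 6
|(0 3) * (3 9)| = 3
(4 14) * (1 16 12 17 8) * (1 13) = (1 16 12 17 8 13)(4 14) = [0, 16, 2, 3, 14, 5, 6, 7, 13, 9, 10, 11, 17, 1, 4, 15, 12, 8]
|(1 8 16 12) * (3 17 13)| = 12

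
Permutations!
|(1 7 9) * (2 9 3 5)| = 6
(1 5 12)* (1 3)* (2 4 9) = (1 5 12 3)(2 4 9) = [0, 5, 4, 1, 9, 12, 6, 7, 8, 2, 10, 11, 3]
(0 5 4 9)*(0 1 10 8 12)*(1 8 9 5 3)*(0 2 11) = (0 3 1 10 9 8 12 2 11)(4 5) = [3, 10, 11, 1, 5, 4, 6, 7, 12, 8, 9, 0, 2]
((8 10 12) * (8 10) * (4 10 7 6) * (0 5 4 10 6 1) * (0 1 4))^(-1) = ((0 5)(4 6 10 12 7))^(-1) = (0 5)(4 7 12 10 6)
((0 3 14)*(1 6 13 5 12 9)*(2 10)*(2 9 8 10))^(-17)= (0 3 14)(1 9 10 8 12 5 13 6)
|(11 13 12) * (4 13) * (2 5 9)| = |(2 5 9)(4 13 12 11)| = 12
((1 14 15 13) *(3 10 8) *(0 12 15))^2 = (0 15 1)(3 8 10)(12 13 14)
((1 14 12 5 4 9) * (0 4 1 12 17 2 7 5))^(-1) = (0 12 9 4)(1 5 7 2 17 14) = ((0 4 9 12)(1 14 17 2 7 5))^(-1)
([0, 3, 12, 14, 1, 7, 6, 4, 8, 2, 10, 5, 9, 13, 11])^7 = [0, 1, 12, 3, 4, 5, 6, 7, 8, 2, 10, 11, 9, 13, 14]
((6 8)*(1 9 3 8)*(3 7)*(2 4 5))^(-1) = (1 6 8 3 7 9)(2 5 4)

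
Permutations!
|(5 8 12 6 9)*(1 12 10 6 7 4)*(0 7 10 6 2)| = |(0 7 4 1 12 10 2)(5 8 6 9)| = 28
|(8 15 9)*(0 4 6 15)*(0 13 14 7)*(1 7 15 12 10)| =|(0 4 6 12 10 1 7)(8 13 14 15 9)| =35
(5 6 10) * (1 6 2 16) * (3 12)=[0, 6, 16, 12, 4, 2, 10, 7, 8, 9, 5, 11, 3, 13, 14, 15, 1]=(1 6 10 5 2 16)(3 12)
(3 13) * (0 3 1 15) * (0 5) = (0 3 13 1 15 5) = [3, 15, 2, 13, 4, 0, 6, 7, 8, 9, 10, 11, 12, 1, 14, 5]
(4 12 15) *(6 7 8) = (4 12 15)(6 7 8) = [0, 1, 2, 3, 12, 5, 7, 8, 6, 9, 10, 11, 15, 13, 14, 4]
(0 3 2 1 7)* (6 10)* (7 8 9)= (0 3 2 1 8 9 7)(6 10)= [3, 8, 1, 2, 4, 5, 10, 0, 9, 7, 6]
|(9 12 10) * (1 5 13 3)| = 12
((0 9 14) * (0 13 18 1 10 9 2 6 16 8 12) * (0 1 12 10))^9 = (0 18 9 16)(1 13 10 6)(2 12 14 8)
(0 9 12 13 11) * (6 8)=(0 9 12 13 11)(6 8)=[9, 1, 2, 3, 4, 5, 8, 7, 6, 12, 10, 0, 13, 11]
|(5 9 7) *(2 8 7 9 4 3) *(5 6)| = |(9)(2 8 7 6 5 4 3)| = 7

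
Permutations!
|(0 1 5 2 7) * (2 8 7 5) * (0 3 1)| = |(1 2 5 8 7 3)| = 6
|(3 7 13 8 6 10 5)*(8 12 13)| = |(3 7 8 6 10 5)(12 13)| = 6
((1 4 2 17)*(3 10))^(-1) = (1 17 2 4)(3 10)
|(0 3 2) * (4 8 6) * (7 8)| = |(0 3 2)(4 7 8 6)| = 12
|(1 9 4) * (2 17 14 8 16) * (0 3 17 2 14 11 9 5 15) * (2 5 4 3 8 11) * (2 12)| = |(0 8 16 14 11 9 3 17 12 2 5 15)(1 4)| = 12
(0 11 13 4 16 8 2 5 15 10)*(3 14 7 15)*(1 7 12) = (0 11 13 4 16 8 2 5 3 14 12 1 7 15 10) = [11, 7, 5, 14, 16, 3, 6, 15, 2, 9, 0, 13, 1, 4, 12, 10, 8]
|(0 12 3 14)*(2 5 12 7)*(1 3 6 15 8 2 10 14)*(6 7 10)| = |(0 10 14)(1 3)(2 5 12 7 6 15 8)| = 42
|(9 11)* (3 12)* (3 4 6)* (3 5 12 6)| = |(3 6 5 12 4)(9 11)| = 10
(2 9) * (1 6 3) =(1 6 3)(2 9) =[0, 6, 9, 1, 4, 5, 3, 7, 8, 2]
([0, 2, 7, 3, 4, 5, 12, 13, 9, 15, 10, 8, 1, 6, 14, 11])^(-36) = [0, 1, 2, 3, 4, 5, 6, 7, 8, 9, 10, 11, 12, 13, 14, 15]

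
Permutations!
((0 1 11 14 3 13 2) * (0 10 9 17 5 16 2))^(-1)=(0 13 3 14 11 1)(2 16 5 17 9 10)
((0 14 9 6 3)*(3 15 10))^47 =(0 10 6 14 3 15 9)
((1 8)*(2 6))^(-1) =((1 8)(2 6))^(-1) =(1 8)(2 6)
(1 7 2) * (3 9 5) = (1 7 2)(3 9 5) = [0, 7, 1, 9, 4, 3, 6, 2, 8, 5]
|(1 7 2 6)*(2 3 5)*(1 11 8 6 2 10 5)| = 6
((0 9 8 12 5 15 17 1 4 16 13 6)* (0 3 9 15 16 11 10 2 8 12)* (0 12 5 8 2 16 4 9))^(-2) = ((0 15 17 1 9 5 4 11 10 16 13 6 3)(8 12))^(-2) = (0 6 16 11 5 1 15 3 13 10 4 9 17)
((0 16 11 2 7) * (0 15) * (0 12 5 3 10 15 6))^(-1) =((0 16 11 2 7 6)(3 10 15 12 5))^(-1) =(0 6 7 2 11 16)(3 5 12 15 10)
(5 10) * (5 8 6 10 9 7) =[0, 1, 2, 3, 4, 9, 10, 5, 6, 7, 8] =(5 9 7)(6 10 8)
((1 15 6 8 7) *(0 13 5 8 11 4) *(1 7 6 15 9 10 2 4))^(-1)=(15)(0 4 2 10 9 1 11 6 8 5 13)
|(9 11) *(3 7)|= 2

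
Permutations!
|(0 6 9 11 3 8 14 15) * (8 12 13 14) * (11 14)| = 20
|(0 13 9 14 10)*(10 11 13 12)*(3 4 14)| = 6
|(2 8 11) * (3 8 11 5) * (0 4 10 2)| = 15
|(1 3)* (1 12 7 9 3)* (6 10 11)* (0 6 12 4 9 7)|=|(0 6 10 11 12)(3 4 9)|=15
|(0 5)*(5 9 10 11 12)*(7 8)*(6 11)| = |(0 9 10 6 11 12 5)(7 8)| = 14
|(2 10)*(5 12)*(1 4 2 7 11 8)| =14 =|(1 4 2 10 7 11 8)(5 12)|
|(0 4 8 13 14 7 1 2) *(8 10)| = |(0 4 10 8 13 14 7 1 2)| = 9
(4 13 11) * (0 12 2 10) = [12, 1, 10, 3, 13, 5, 6, 7, 8, 9, 0, 4, 2, 11] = (0 12 2 10)(4 13 11)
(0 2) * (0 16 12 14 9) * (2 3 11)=[3, 1, 16, 11, 4, 5, 6, 7, 8, 0, 10, 2, 14, 13, 9, 15, 12]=(0 3 11 2 16 12 14 9)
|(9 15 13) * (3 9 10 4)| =6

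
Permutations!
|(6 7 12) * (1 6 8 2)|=6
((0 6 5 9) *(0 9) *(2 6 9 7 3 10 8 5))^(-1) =((0 9 7 3 10 8 5)(2 6))^(-1) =(0 5 8 10 3 7 9)(2 6)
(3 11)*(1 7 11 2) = [0, 7, 1, 2, 4, 5, 6, 11, 8, 9, 10, 3] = (1 7 11 3 2)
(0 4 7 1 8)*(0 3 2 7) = (0 4)(1 8 3 2 7) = [4, 8, 7, 2, 0, 5, 6, 1, 3]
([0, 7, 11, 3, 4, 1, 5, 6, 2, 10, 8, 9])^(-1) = (1 5 6 7)(2 8 10 9 11)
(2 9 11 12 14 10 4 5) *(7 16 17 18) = (2 9 11 12 14 10 4 5)(7 16 17 18) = [0, 1, 9, 3, 5, 2, 6, 16, 8, 11, 4, 12, 14, 13, 10, 15, 17, 18, 7]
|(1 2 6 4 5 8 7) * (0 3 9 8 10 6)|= 28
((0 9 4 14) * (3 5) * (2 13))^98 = ((0 9 4 14)(2 13)(3 5))^98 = (0 4)(9 14)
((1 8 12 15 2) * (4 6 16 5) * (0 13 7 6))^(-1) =((0 13 7 6 16 5 4)(1 8 12 15 2))^(-1) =(0 4 5 16 6 7 13)(1 2 15 12 8)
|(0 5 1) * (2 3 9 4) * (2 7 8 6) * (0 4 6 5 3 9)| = |(0 3)(1 4 7 8 5)(2 9 6)| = 30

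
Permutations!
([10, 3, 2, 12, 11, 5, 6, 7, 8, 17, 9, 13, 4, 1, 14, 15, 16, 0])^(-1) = (0 17 9 10)(1 13 11 4 12 3)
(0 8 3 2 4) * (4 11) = (0 8 3 2 11 4) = [8, 1, 11, 2, 0, 5, 6, 7, 3, 9, 10, 4]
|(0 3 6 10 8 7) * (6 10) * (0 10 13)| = |(0 3 13)(7 10 8)| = 3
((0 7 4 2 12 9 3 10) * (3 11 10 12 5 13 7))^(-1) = (0 10 11 9 12 3)(2 4 7 13 5)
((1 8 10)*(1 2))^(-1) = (1 2 10 8)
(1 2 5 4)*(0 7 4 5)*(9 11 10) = [7, 2, 0, 3, 1, 5, 6, 4, 8, 11, 9, 10] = (0 7 4 1 2)(9 11 10)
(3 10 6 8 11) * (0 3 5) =(0 3 10 6 8 11 5) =[3, 1, 2, 10, 4, 0, 8, 7, 11, 9, 6, 5]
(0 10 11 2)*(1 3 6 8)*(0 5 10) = [0, 3, 5, 6, 4, 10, 8, 7, 1, 9, 11, 2] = (1 3 6 8)(2 5 10 11)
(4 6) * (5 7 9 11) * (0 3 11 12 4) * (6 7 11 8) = (0 3 8 6)(4 7 9 12)(5 11) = [3, 1, 2, 8, 7, 11, 0, 9, 6, 12, 10, 5, 4]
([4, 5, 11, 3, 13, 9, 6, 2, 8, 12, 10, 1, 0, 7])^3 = (0 7 1 12 13 11 9 4 2 5)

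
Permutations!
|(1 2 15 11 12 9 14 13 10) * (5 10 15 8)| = |(1 2 8 5 10)(9 14 13 15 11 12)| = 30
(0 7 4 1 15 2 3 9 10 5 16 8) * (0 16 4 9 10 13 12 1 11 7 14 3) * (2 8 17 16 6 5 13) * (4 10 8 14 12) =(0 12 1 15 14 3 8 6 5 10 13 4 11 7 9 2)(16 17) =[12, 15, 0, 8, 11, 10, 5, 9, 6, 2, 13, 7, 1, 4, 3, 14, 17, 16]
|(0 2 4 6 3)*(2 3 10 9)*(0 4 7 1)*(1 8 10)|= |(0 3 4 6 1)(2 7 8 10 9)|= 5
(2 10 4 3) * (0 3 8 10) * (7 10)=(0 3 2)(4 8 7 10)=[3, 1, 0, 2, 8, 5, 6, 10, 7, 9, 4]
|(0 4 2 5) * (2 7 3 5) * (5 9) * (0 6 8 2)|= 9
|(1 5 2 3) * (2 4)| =|(1 5 4 2 3)| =5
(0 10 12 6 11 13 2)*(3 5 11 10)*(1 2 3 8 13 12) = [8, 2, 0, 5, 4, 11, 10, 7, 13, 9, 1, 12, 6, 3] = (0 8 13 3 5 11 12 6 10 1 2)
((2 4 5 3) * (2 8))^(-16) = (2 8 3 5 4)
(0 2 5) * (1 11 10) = (0 2 5)(1 11 10) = [2, 11, 5, 3, 4, 0, 6, 7, 8, 9, 1, 10]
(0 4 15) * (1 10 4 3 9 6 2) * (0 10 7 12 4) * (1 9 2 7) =(0 3 2 9 6 7 12 4 15 10) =[3, 1, 9, 2, 15, 5, 7, 12, 8, 6, 0, 11, 4, 13, 14, 10]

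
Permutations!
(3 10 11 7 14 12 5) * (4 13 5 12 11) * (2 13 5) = [0, 1, 13, 10, 5, 3, 6, 14, 8, 9, 4, 7, 12, 2, 11] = (2 13)(3 10 4 5)(7 14 11)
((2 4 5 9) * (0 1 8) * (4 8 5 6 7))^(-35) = (0 1 5 9 2 8)(4 6 7)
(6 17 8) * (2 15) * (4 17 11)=[0, 1, 15, 3, 17, 5, 11, 7, 6, 9, 10, 4, 12, 13, 14, 2, 16, 8]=(2 15)(4 17 8 6 11)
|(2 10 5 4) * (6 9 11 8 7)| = 20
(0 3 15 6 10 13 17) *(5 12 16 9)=[3, 1, 2, 15, 4, 12, 10, 7, 8, 5, 13, 11, 16, 17, 14, 6, 9, 0]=(0 3 15 6 10 13 17)(5 12 16 9)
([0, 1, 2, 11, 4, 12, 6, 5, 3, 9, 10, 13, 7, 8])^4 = [0, 1, 2, 3, 4, 12, 6, 5, 8, 9, 10, 11, 7, 13]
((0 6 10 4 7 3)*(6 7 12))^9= ((0 7 3)(4 12 6 10))^9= (4 12 6 10)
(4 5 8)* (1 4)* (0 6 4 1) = (0 6 4 5 8) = [6, 1, 2, 3, 5, 8, 4, 7, 0]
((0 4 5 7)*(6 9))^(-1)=((0 4 5 7)(6 9))^(-1)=(0 7 5 4)(6 9)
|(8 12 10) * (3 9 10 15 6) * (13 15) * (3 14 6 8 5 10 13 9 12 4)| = |(3 12 9 13 15 8 4)(5 10)(6 14)| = 14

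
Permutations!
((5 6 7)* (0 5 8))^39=(0 8 7 6 5)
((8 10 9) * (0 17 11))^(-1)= (0 11 17)(8 9 10)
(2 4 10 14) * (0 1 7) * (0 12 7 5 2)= (0 1 5 2 4 10 14)(7 12)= [1, 5, 4, 3, 10, 2, 6, 12, 8, 9, 14, 11, 7, 13, 0]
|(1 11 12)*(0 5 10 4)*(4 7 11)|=|(0 5 10 7 11 12 1 4)|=8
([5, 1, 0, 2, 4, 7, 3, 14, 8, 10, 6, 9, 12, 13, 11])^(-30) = [0, 1, 2, 3, 4, 5, 6, 7, 8, 9, 10, 11, 12, 13, 14]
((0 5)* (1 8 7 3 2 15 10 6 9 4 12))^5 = (0 5)(1 15 12 2 4 3 9 7 6 8 10) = ((0 5)(1 8 7 3 2 15 10 6 9 4 12))^5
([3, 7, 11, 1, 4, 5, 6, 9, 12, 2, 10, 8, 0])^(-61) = (0 1 9 11 12 3 7 2 8)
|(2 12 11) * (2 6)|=4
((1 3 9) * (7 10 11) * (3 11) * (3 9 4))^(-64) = ((1 11 7 10 9)(3 4))^(-64) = (1 11 7 10 9)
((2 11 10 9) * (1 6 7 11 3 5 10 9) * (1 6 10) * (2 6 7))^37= ((1 10 7 11 9 6 2 3 5))^37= (1 10 7 11 9 6 2 3 5)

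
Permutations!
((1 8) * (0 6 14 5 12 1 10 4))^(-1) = (0 4 10 8 1 12 5 14 6)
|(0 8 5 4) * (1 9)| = |(0 8 5 4)(1 9)| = 4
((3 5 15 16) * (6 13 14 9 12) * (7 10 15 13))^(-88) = ((3 5 13 14 9 12 6 7 10 15 16))^(-88) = (16)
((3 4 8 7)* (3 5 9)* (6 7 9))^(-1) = (3 9 8 4)(5 7 6)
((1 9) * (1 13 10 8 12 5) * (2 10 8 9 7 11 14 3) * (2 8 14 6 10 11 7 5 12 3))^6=(2 14 13 9 10 6 11)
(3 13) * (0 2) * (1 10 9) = [2, 10, 0, 13, 4, 5, 6, 7, 8, 1, 9, 11, 12, 3] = (0 2)(1 10 9)(3 13)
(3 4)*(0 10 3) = (0 10 3 4) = [10, 1, 2, 4, 0, 5, 6, 7, 8, 9, 3]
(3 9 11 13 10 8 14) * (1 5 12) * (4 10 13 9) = (1 5 12)(3 4 10 8 14)(9 11) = [0, 5, 2, 4, 10, 12, 6, 7, 14, 11, 8, 9, 1, 13, 3]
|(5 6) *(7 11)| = 2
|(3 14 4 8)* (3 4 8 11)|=|(3 14 8 4 11)|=5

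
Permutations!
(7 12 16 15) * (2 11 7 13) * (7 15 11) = (2 7 12 16 11 15 13) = [0, 1, 7, 3, 4, 5, 6, 12, 8, 9, 10, 15, 16, 2, 14, 13, 11]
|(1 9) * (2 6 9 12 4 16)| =7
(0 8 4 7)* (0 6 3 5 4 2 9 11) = (0 8 2 9 11)(3 5 4 7 6) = [8, 1, 9, 5, 7, 4, 3, 6, 2, 11, 10, 0]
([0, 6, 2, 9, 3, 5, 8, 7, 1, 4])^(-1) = (1 8 6)(3 4 9)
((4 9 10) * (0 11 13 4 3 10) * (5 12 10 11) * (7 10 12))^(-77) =(0 3 9 10 4 7 13 5 11) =((0 5 7 10 3 11 13 4 9))^(-77)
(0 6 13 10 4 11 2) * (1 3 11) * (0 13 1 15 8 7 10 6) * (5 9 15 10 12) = (1 3 11 2 13 6)(4 10)(5 9 15 8 7 12) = [0, 3, 13, 11, 10, 9, 1, 12, 7, 15, 4, 2, 5, 6, 14, 8]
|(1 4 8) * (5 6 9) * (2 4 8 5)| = 10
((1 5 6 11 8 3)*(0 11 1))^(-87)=(0 11 8 3)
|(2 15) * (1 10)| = |(1 10)(2 15)| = 2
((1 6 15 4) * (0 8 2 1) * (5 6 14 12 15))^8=(15)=((0 8 2 1 14 12 15 4)(5 6))^8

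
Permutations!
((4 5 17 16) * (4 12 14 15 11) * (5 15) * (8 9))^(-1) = ((4 15 11)(5 17 16 12 14)(8 9))^(-1) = (4 11 15)(5 14 12 16 17)(8 9)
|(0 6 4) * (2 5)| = |(0 6 4)(2 5)| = 6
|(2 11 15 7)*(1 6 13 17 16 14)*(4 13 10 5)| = 36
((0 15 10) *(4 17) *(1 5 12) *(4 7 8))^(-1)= ((0 15 10)(1 5 12)(4 17 7 8))^(-1)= (0 10 15)(1 12 5)(4 8 7 17)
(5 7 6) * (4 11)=(4 11)(5 7 6)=[0, 1, 2, 3, 11, 7, 5, 6, 8, 9, 10, 4]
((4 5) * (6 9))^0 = ((4 5)(6 9))^0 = (9)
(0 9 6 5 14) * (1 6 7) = (0 9 7 1 6 5 14) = [9, 6, 2, 3, 4, 14, 5, 1, 8, 7, 10, 11, 12, 13, 0]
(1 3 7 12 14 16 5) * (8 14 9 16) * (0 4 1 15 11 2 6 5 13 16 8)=(0 4 1 3 7 12 9 8 14)(2 6 5 15 11)(13 16)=[4, 3, 6, 7, 1, 15, 5, 12, 14, 8, 10, 2, 9, 16, 0, 11, 13]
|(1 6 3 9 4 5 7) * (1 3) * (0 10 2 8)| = 20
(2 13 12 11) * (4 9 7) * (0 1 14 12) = (0 1 14 12 11 2 13)(4 9 7) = [1, 14, 13, 3, 9, 5, 6, 4, 8, 7, 10, 2, 11, 0, 12]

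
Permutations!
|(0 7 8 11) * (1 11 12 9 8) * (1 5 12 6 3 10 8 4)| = 8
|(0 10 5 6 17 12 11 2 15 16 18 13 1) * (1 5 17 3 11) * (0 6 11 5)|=14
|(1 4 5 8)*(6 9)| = 4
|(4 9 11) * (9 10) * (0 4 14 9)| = |(0 4 10)(9 11 14)| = 3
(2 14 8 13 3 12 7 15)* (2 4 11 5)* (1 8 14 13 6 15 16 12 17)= (1 8 6 15 4 11 5 2 13 3 17)(7 16 12)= [0, 8, 13, 17, 11, 2, 15, 16, 6, 9, 10, 5, 7, 3, 14, 4, 12, 1]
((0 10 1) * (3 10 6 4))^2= (0 4 10)(1 6 3)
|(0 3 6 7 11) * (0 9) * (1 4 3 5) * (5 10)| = |(0 10 5 1 4 3 6 7 11 9)| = 10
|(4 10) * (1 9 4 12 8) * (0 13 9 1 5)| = |(0 13 9 4 10 12 8 5)| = 8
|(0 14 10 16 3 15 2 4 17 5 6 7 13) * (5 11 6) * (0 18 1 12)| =16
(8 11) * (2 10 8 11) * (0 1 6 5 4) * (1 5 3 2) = (11)(0 5 4)(1 6 3 2 10 8) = [5, 6, 10, 2, 0, 4, 3, 7, 1, 9, 8, 11]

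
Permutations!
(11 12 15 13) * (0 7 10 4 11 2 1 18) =(0 7 10 4 11 12 15 13 2 1 18) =[7, 18, 1, 3, 11, 5, 6, 10, 8, 9, 4, 12, 15, 2, 14, 13, 16, 17, 0]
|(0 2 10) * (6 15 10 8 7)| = |(0 2 8 7 6 15 10)| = 7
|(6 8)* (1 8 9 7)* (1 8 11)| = 4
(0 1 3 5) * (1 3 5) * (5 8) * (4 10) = [3, 8, 2, 1, 10, 0, 6, 7, 5, 9, 4] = (0 3 1 8 5)(4 10)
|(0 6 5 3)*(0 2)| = |(0 6 5 3 2)| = 5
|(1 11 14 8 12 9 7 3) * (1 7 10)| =|(1 11 14 8 12 9 10)(3 7)| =14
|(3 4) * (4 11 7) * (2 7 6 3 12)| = 12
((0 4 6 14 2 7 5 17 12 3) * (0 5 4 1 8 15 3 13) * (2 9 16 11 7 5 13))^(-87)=((0 1 8 15 3 13)(2 5 17 12)(4 6 14 9 16 11 7))^(-87)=(0 15)(1 3)(2 5 17 12)(4 16 6 11 14 7 9)(8 13)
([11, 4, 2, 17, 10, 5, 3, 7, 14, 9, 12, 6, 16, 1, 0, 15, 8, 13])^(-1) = [14, 13, 2, 6, 1, 5, 11, 7, 16, 9, 4, 0, 10, 17, 8, 15, 12, 3]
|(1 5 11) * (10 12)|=6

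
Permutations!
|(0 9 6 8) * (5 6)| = 5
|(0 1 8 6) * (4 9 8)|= 6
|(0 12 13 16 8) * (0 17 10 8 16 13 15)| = |(0 12 15)(8 17 10)| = 3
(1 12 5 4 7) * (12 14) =(1 14 12 5 4 7) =[0, 14, 2, 3, 7, 4, 6, 1, 8, 9, 10, 11, 5, 13, 12]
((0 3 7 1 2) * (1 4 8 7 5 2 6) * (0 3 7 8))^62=(8)(0 4 7)(2 5 3)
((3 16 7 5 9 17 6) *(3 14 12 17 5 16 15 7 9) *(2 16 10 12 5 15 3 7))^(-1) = (2 15 9 16)(5 14 6 17 12 10 7)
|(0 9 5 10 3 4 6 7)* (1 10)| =|(0 9 5 1 10 3 4 6 7)| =9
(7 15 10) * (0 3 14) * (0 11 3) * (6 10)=[0, 1, 2, 14, 4, 5, 10, 15, 8, 9, 7, 3, 12, 13, 11, 6]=(3 14 11)(6 10 7 15)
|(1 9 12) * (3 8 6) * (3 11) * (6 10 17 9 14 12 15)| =24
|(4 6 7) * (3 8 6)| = |(3 8 6 7 4)| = 5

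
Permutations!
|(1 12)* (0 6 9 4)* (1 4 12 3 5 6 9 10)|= |(0 9 12 4)(1 3 5 6 10)|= 20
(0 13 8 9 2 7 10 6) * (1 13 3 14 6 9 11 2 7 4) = (0 3 14 6)(1 13 8 11 2 4)(7 10 9) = [3, 13, 4, 14, 1, 5, 0, 10, 11, 7, 9, 2, 12, 8, 6]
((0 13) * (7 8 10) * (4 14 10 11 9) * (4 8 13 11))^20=((0 11 9 8 4 14 10 7 13))^20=(0 9 4 10 13 11 8 14 7)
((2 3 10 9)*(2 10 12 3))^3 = (3 12)(9 10)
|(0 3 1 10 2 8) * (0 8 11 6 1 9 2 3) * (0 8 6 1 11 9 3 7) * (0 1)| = |(0 8 6 11)(1 10 7)(2 9)| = 12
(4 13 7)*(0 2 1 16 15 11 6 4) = [2, 16, 1, 3, 13, 5, 4, 0, 8, 9, 10, 6, 12, 7, 14, 11, 15] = (0 2 1 16 15 11 6 4 13 7)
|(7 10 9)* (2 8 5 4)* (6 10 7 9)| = |(2 8 5 4)(6 10)| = 4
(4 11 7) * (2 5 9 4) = (2 5 9 4 11 7) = [0, 1, 5, 3, 11, 9, 6, 2, 8, 4, 10, 7]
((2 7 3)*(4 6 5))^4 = (2 7 3)(4 6 5)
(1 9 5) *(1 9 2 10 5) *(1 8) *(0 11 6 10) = (0 11 6 10 5 9 8 1 2) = [11, 2, 0, 3, 4, 9, 10, 7, 1, 8, 5, 6]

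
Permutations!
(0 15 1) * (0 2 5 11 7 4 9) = (0 15 1 2 5 11 7 4 9) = [15, 2, 5, 3, 9, 11, 6, 4, 8, 0, 10, 7, 12, 13, 14, 1]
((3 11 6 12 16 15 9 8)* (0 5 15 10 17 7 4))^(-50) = (0 11 7 8 10 15 12)(3 17 9 16 5 6 4)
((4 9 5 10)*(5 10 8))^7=(4 9 10)(5 8)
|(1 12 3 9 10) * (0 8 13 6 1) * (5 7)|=|(0 8 13 6 1 12 3 9 10)(5 7)|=18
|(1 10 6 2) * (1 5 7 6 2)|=|(1 10 2 5 7 6)|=6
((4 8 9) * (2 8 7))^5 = (9)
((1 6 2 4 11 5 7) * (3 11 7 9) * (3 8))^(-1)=((1 6 2 4 7)(3 11 5 9 8))^(-1)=(1 7 4 2 6)(3 8 9 5 11)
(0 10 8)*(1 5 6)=(0 10 8)(1 5 6)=[10, 5, 2, 3, 4, 6, 1, 7, 0, 9, 8]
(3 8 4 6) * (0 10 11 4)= (0 10 11 4 6 3 8)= [10, 1, 2, 8, 6, 5, 3, 7, 0, 9, 11, 4]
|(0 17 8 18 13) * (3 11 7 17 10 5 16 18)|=|(0 10 5 16 18 13)(3 11 7 17 8)|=30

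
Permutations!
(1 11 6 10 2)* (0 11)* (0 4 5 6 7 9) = (0 11 7 9)(1 4 5 6 10 2) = [11, 4, 1, 3, 5, 6, 10, 9, 8, 0, 2, 7]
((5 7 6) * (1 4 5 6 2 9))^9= (1 7)(2 4)(5 9)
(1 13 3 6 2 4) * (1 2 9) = (1 13 3 6 9)(2 4) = [0, 13, 4, 6, 2, 5, 9, 7, 8, 1, 10, 11, 12, 3]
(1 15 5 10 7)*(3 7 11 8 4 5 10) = [0, 15, 2, 7, 5, 3, 6, 1, 4, 9, 11, 8, 12, 13, 14, 10] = (1 15 10 11 8 4 5 3 7)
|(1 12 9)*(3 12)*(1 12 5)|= 6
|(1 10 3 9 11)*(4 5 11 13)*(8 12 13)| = |(1 10 3 9 8 12 13 4 5 11)| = 10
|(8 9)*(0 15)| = 2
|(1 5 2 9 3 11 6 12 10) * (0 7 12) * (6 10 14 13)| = 42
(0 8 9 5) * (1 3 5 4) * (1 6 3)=(0 8 9 4 6 3 5)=[8, 1, 2, 5, 6, 0, 3, 7, 9, 4]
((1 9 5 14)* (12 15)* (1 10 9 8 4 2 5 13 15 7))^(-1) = (1 7 12 15 13 9 10 14 5 2 4 8)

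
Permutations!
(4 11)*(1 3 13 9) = (1 3 13 9)(4 11) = [0, 3, 2, 13, 11, 5, 6, 7, 8, 1, 10, 4, 12, 9]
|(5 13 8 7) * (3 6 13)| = 6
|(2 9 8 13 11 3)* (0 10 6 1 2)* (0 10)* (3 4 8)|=12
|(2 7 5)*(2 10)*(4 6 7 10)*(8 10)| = |(2 8 10)(4 6 7 5)| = 12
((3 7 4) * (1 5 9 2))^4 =(9)(3 7 4)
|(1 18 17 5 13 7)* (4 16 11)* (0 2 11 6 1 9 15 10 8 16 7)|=|(0 2 11 4 7 9 15 10 8 16 6 1 18 17 5 13)|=16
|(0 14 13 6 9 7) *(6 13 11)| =6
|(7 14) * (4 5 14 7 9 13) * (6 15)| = 10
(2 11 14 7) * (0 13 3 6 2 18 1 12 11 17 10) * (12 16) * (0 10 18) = (0 13 3 6 2 17 18 1 16 12 11 14 7) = [13, 16, 17, 6, 4, 5, 2, 0, 8, 9, 10, 14, 11, 3, 7, 15, 12, 18, 1]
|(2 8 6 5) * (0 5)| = 5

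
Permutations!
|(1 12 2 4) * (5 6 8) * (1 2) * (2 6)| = |(1 12)(2 4 6 8 5)| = 10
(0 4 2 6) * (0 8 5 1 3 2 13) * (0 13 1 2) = (13)(0 4 1 3)(2 6 8 5) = [4, 3, 6, 0, 1, 2, 8, 7, 5, 9, 10, 11, 12, 13]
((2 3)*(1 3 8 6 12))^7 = ((1 3 2 8 6 12))^7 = (1 3 2 8 6 12)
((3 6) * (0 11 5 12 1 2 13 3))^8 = (0 6 3 13 2 1 12 5 11)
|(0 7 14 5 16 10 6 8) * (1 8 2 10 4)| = |(0 7 14 5 16 4 1 8)(2 10 6)| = 24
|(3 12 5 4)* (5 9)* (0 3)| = |(0 3 12 9 5 4)| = 6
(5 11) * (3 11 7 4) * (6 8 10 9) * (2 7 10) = (2 7 4 3 11 5 10 9 6 8) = [0, 1, 7, 11, 3, 10, 8, 4, 2, 6, 9, 5]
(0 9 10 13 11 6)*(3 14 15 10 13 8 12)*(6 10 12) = (0 9 13 11 10 8 6)(3 14 15 12) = [9, 1, 2, 14, 4, 5, 0, 7, 6, 13, 8, 10, 3, 11, 15, 12]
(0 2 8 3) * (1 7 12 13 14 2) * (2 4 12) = [1, 7, 8, 0, 12, 5, 6, 2, 3, 9, 10, 11, 13, 14, 4] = (0 1 7 2 8 3)(4 12 13 14)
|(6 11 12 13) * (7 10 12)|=|(6 11 7 10 12 13)|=6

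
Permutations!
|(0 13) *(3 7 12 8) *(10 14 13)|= |(0 10 14 13)(3 7 12 8)|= 4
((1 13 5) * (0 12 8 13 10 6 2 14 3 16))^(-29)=((0 12 8 13 5 1 10 6 2 14 3 16))^(-29)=(0 6 8 14 5 16 10 12 2 13 3 1)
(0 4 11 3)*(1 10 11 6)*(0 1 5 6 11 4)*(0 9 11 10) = (0 9 11 3 1)(4 10)(5 6) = [9, 0, 2, 1, 10, 6, 5, 7, 8, 11, 4, 3]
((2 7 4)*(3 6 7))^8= ((2 3 6 7 4))^8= (2 7 3 4 6)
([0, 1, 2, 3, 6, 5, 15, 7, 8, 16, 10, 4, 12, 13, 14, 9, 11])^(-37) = (4 11 16 9 15 6)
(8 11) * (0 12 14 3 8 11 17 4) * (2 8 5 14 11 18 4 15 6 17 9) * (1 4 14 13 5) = [12, 4, 8, 1, 0, 13, 17, 7, 9, 2, 10, 18, 11, 5, 3, 6, 16, 15, 14] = (0 12 11 18 14 3 1 4)(2 8 9)(5 13)(6 17 15)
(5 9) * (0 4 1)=(0 4 1)(5 9)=[4, 0, 2, 3, 1, 9, 6, 7, 8, 5]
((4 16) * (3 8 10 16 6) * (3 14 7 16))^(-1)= ((3 8 10)(4 6 14 7 16))^(-1)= (3 10 8)(4 16 7 14 6)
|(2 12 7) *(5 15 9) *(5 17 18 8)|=6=|(2 12 7)(5 15 9 17 18 8)|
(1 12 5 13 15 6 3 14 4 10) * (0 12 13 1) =(0 12 5 1 13 15 6 3 14 4 10) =[12, 13, 2, 14, 10, 1, 3, 7, 8, 9, 0, 11, 5, 15, 4, 6]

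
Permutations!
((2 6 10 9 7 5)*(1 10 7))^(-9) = (10)(2 5 7 6)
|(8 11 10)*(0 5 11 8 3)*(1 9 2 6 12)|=5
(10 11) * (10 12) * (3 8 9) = (3 8 9)(10 11 12) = [0, 1, 2, 8, 4, 5, 6, 7, 9, 3, 11, 12, 10]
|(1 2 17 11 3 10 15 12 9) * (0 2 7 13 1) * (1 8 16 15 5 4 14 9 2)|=|(0 1 7 13 8 16 15 12 2 17 11 3 10 5 4 14 9)|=17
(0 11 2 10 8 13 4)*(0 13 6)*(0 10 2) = [11, 1, 2, 3, 13, 5, 10, 7, 6, 9, 8, 0, 12, 4] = (0 11)(4 13)(6 10 8)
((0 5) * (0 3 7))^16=((0 5 3 7))^16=(7)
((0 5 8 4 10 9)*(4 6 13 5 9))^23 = (0 9)(4 10)(5 13 6 8)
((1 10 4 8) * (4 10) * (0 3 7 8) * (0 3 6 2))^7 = ((10)(0 6 2)(1 4 3 7 8))^7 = (10)(0 6 2)(1 3 8 4 7)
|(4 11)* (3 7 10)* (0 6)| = |(0 6)(3 7 10)(4 11)| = 6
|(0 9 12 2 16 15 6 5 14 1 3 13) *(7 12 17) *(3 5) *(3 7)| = 30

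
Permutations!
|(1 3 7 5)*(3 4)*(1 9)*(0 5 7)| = 6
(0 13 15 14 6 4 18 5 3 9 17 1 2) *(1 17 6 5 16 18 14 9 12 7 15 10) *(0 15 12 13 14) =(0 14 5 3 13 10 1 2 15 9 6 4)(7 12)(16 18) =[14, 2, 15, 13, 0, 3, 4, 12, 8, 6, 1, 11, 7, 10, 5, 9, 18, 17, 16]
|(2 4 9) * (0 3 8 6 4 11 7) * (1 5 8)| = |(0 3 1 5 8 6 4 9 2 11 7)| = 11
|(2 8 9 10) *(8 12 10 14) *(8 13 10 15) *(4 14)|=9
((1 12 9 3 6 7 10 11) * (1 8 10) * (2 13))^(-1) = (1 7 6 3 9 12)(2 13)(8 11 10)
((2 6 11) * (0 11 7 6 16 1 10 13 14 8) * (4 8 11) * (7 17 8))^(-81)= (0 6)(1 14 16 13 2 10 11)(4 17)(7 8)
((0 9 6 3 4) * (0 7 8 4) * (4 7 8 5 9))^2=(0 8 5 6)(3 4 7 9)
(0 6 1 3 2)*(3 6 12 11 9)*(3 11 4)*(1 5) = (0 12 4 3 2)(1 6 5)(9 11) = [12, 6, 0, 2, 3, 1, 5, 7, 8, 11, 10, 9, 4]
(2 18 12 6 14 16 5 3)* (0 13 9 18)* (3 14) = (0 13 9 18 12 6 3 2)(5 14 16) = [13, 1, 0, 2, 4, 14, 3, 7, 8, 18, 10, 11, 6, 9, 16, 15, 5, 17, 12]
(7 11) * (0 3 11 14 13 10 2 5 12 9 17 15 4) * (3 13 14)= [13, 1, 5, 11, 0, 12, 6, 3, 8, 17, 2, 7, 9, 10, 14, 4, 16, 15]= (0 13 10 2 5 12 9 17 15 4)(3 11 7)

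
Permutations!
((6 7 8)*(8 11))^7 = (6 8 11 7)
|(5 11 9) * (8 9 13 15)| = 6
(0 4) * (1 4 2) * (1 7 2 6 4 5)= (0 6 4)(1 5)(2 7)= [6, 5, 7, 3, 0, 1, 4, 2]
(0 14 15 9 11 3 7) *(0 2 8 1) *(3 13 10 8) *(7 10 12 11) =(0 14 15 9 7 2 3 10 8 1)(11 13 12) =[14, 0, 3, 10, 4, 5, 6, 2, 1, 7, 8, 13, 11, 12, 15, 9]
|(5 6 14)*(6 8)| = 4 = |(5 8 6 14)|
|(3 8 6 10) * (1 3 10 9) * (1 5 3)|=|(10)(3 8 6 9 5)|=5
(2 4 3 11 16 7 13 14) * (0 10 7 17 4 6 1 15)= (0 10 7 13 14 2 6 1 15)(3 11 16 17 4)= [10, 15, 6, 11, 3, 5, 1, 13, 8, 9, 7, 16, 12, 14, 2, 0, 17, 4]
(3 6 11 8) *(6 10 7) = (3 10 7 6 11 8) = [0, 1, 2, 10, 4, 5, 11, 6, 3, 9, 7, 8]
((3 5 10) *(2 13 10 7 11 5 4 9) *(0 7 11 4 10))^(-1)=((0 7 4 9 2 13)(3 10)(5 11))^(-1)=(0 13 2 9 4 7)(3 10)(5 11)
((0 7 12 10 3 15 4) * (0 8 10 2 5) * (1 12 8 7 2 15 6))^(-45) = (15)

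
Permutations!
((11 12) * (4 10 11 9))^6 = ((4 10 11 12 9))^6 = (4 10 11 12 9)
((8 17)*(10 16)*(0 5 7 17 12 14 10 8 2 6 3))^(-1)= (0 3 6 2 17 7 5)(8 16 10 14 12)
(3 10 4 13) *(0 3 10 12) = (0 3 12)(4 13 10) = [3, 1, 2, 12, 13, 5, 6, 7, 8, 9, 4, 11, 0, 10]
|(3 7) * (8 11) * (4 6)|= 2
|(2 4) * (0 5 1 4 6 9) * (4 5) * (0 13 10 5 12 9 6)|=|(0 4 2)(1 12 9 13 10 5)|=6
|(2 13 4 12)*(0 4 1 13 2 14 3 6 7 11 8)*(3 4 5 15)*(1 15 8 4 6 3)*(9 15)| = 12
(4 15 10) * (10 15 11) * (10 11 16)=(4 16 10)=[0, 1, 2, 3, 16, 5, 6, 7, 8, 9, 4, 11, 12, 13, 14, 15, 10]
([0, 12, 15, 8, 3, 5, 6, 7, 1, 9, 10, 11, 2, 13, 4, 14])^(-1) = [0, 8, 12, 4, 14, 5, 6, 7, 3, 9, 10, 11, 1, 13, 15, 2]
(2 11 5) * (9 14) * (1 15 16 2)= (1 15 16 2 11 5)(9 14)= [0, 15, 11, 3, 4, 1, 6, 7, 8, 14, 10, 5, 12, 13, 9, 16, 2]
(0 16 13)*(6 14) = (0 16 13)(6 14) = [16, 1, 2, 3, 4, 5, 14, 7, 8, 9, 10, 11, 12, 0, 6, 15, 13]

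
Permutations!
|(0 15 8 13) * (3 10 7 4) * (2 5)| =4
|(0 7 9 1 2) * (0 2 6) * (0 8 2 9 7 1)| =6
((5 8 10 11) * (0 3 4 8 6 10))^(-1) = (0 8 4 3)(5 11 10 6) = ((0 3 4 8)(5 6 10 11))^(-1)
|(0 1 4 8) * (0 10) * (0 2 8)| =3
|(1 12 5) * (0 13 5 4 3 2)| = 8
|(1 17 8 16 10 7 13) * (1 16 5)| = 4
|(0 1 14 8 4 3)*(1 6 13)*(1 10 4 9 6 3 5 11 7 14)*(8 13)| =42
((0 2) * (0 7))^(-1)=(0 7 2)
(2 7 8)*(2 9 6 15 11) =(2 7 8 9 6 15 11) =[0, 1, 7, 3, 4, 5, 15, 8, 9, 6, 10, 2, 12, 13, 14, 11]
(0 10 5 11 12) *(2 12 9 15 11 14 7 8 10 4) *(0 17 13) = [4, 1, 12, 3, 2, 14, 6, 8, 10, 15, 5, 9, 17, 0, 7, 11, 16, 13] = (0 4 2 12 17 13)(5 14 7 8 10)(9 15 11)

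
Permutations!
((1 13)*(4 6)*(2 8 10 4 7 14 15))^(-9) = (1 13)(2 15 14 7 6 4 10 8)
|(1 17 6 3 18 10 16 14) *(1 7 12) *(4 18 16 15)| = 8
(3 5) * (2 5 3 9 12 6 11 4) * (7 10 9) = (2 5 7 10 9 12 6 11 4) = [0, 1, 5, 3, 2, 7, 11, 10, 8, 12, 9, 4, 6]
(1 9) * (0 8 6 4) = (0 8 6 4)(1 9) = [8, 9, 2, 3, 0, 5, 4, 7, 6, 1]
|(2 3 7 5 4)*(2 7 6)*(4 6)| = 6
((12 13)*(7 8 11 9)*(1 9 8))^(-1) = ((1 9 7)(8 11)(12 13))^(-1) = (1 7 9)(8 11)(12 13)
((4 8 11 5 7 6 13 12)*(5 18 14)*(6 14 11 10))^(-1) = ((4 8 10 6 13 12)(5 7 14)(11 18))^(-1) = (4 12 13 6 10 8)(5 14 7)(11 18)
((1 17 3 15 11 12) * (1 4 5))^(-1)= ((1 17 3 15 11 12 4 5))^(-1)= (1 5 4 12 11 15 3 17)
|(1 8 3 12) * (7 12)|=|(1 8 3 7 12)|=5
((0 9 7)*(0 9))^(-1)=((7 9))^(-1)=(7 9)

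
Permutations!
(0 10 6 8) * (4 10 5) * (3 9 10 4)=(0 5 3 9 10 6 8)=[5, 1, 2, 9, 4, 3, 8, 7, 0, 10, 6]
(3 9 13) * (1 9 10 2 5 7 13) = (1 9)(2 5 7 13 3 10) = [0, 9, 5, 10, 4, 7, 6, 13, 8, 1, 2, 11, 12, 3]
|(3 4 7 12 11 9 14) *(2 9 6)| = 9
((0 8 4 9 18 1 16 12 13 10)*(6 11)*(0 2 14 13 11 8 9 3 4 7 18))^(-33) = ((0 9)(1 16 12 11 6 8 7 18)(2 14 13 10)(3 4))^(-33) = (0 9)(1 18 7 8 6 11 12 16)(2 10 13 14)(3 4)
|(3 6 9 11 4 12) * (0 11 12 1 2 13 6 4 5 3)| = |(0 11 5 3 4 1 2 13 6 9 12)| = 11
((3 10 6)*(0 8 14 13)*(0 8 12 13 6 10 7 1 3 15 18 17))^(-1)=((0 12 13 8 14 6 15 18 17)(1 3 7))^(-1)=(0 17 18 15 6 14 8 13 12)(1 7 3)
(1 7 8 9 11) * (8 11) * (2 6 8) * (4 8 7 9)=(1 9 2 6 7 11)(4 8)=[0, 9, 6, 3, 8, 5, 7, 11, 4, 2, 10, 1]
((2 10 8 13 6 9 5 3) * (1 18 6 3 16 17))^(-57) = (1 17 16 5 9 6 18)(2 13 10 3 8)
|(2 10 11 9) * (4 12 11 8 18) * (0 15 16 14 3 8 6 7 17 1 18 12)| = |(0 15 16 14 3 8 12 11 9 2 10 6 7 17 1 18 4)| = 17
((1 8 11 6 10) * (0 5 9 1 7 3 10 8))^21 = (11)(0 5 9 1)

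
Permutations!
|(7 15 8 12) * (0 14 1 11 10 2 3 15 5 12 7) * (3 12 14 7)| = 9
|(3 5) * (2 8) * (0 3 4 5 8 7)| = |(0 3 8 2 7)(4 5)| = 10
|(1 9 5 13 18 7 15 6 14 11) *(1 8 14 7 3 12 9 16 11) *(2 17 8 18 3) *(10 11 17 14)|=45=|(1 16 17 8 10 11 18 2 14)(3 12 9 5 13)(6 7 15)|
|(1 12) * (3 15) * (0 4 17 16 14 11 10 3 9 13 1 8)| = 14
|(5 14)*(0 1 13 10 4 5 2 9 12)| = |(0 1 13 10 4 5 14 2 9 12)| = 10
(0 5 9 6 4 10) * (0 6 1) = (0 5 9 1)(4 10 6) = [5, 0, 2, 3, 10, 9, 4, 7, 8, 1, 6]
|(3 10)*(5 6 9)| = |(3 10)(5 6 9)| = 6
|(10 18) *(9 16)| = 2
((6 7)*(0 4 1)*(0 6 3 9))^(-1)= (0 9 3 7 6 1 4)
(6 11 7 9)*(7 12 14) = (6 11 12 14 7 9) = [0, 1, 2, 3, 4, 5, 11, 9, 8, 6, 10, 12, 14, 13, 7]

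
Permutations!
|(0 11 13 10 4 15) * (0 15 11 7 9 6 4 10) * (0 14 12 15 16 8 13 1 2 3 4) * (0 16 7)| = |(1 2 3 4 11)(6 16 8 13 14 12 15 7 9)| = 45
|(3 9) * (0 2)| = |(0 2)(3 9)| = 2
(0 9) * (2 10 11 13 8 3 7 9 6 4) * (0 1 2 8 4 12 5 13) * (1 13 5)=(0 6 12 1 2 10 11)(3 7 9 13 4 8)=[6, 2, 10, 7, 8, 5, 12, 9, 3, 13, 11, 0, 1, 4]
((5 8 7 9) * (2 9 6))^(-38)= (2 7 5)(6 8 9)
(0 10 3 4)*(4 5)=(0 10 3 5 4)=[10, 1, 2, 5, 0, 4, 6, 7, 8, 9, 3]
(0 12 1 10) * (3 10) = (0 12 1 3 10) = [12, 3, 2, 10, 4, 5, 6, 7, 8, 9, 0, 11, 1]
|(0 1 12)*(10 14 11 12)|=6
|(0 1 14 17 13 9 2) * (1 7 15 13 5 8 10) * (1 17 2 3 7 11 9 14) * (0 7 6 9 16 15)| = |(0 11 16 15 13 14 2 7)(3 6 9)(5 8 10 17)| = 24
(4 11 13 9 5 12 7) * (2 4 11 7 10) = (2 4 7 11 13 9 5 12 10) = [0, 1, 4, 3, 7, 12, 6, 11, 8, 5, 2, 13, 10, 9]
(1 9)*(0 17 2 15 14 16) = (0 17 2 15 14 16)(1 9) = [17, 9, 15, 3, 4, 5, 6, 7, 8, 1, 10, 11, 12, 13, 16, 14, 0, 2]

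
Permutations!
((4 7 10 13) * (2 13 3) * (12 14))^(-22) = (14)(2 4 10)(3 13 7)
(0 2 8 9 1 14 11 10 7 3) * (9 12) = (0 2 8 12 9 1 14 11 10 7 3) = [2, 14, 8, 0, 4, 5, 6, 3, 12, 1, 7, 10, 9, 13, 11]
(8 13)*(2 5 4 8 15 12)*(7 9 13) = (2 5 4 8 7 9 13 15 12) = [0, 1, 5, 3, 8, 4, 6, 9, 7, 13, 10, 11, 2, 15, 14, 12]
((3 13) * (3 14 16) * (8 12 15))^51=((3 13 14 16)(8 12 15))^51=(3 16 14 13)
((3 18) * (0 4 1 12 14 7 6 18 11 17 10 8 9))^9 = (0 11 14 9 3 12 8 18 1 10 6 4 17 7)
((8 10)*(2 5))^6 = (10)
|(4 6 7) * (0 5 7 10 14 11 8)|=|(0 5 7 4 6 10 14 11 8)|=9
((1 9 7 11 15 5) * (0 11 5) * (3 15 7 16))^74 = (0 7 1 16 15 11 5 9 3)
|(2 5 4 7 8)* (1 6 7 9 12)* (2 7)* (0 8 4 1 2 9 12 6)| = 8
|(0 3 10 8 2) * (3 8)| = 6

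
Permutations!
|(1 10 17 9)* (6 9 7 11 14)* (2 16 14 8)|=|(1 10 17 7 11 8 2 16 14 6 9)|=11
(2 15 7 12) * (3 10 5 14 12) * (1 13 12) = (1 13 12 2 15 7 3 10 5 14) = [0, 13, 15, 10, 4, 14, 6, 3, 8, 9, 5, 11, 2, 12, 1, 7]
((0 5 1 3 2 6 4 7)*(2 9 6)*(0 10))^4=((0 5 1 3 9 6 4 7 10))^4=(0 9 10 3 7 1 4 5 6)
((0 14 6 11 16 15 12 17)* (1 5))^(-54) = ((0 14 6 11 16 15 12 17)(1 5))^(-54) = (0 6 16 12)(11 15 17 14)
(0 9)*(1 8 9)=[1, 8, 2, 3, 4, 5, 6, 7, 9, 0]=(0 1 8 9)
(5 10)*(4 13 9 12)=(4 13 9 12)(5 10)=[0, 1, 2, 3, 13, 10, 6, 7, 8, 12, 5, 11, 4, 9]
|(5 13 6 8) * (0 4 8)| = 6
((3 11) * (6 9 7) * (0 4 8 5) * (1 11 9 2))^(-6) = (0 8)(1 11 3 9 7 6 2)(4 5)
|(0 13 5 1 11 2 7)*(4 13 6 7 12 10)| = 24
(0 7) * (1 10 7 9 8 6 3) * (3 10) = [9, 3, 2, 1, 4, 5, 10, 0, 6, 8, 7] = (0 9 8 6 10 7)(1 3)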